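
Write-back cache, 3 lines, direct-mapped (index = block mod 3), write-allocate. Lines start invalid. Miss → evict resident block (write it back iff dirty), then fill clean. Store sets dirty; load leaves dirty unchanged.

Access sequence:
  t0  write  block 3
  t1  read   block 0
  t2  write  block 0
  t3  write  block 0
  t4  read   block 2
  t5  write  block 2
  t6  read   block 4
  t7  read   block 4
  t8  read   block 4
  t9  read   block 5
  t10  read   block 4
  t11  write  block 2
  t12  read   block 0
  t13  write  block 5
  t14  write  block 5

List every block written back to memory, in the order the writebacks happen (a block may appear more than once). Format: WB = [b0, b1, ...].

0: W B3 -> L0 miss  d=D]
1: R B0 -> L0 miss wb->B3  d=-]
2: W B0 -> L0 hit  d=D]
3: W B0 -> L0 hit  d=D]
4: R B2 -> L2 miss  d=-]
5: W B2 -> L2 hit  d=D]
6: R B4 -> L1 miss  d=-]
7: R B4 -> L1 hit  d=-]
8: R B4 -> L1 hit  d=-]
9: R B5 -> L2 miss wb->B2  d=-]
10: R B4 -> L1 hit  d=-]
11: W B2 -> L2 miss  d=D]
12: R B0 -> L0 hit  d=D]
13: W B5 -> L2 miss wb->B2  d=D]
14: W B5 -> L2 hit  d=D]

WB = [3, 2, 2]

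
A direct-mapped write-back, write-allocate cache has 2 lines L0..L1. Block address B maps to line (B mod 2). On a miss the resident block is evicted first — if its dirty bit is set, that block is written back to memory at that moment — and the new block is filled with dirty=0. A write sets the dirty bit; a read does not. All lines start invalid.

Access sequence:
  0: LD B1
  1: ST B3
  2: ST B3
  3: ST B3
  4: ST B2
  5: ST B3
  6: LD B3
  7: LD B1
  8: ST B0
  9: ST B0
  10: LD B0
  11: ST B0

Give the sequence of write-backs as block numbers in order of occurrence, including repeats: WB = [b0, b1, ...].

WB = [3, 2]

0: R B1 -> L1 miss  d=-]
1: W B3 -> L1 miss  d=D]
2: W B3 -> L1 hit  d=D]
3: W B3 -> L1 hit  d=D]
4: W B2 -> L0 miss  d=D]
5: W B3 -> L1 hit  d=D]
6: R B3 -> L1 hit  d=D]
7: R B1 -> L1 miss wb->B3  d=-]
8: W B0 -> L0 miss wb->B2  d=D]
9: W B0 -> L0 hit  d=D]
10: R B0 -> L0 hit  d=D]
11: W B0 -> L0 hit  d=D]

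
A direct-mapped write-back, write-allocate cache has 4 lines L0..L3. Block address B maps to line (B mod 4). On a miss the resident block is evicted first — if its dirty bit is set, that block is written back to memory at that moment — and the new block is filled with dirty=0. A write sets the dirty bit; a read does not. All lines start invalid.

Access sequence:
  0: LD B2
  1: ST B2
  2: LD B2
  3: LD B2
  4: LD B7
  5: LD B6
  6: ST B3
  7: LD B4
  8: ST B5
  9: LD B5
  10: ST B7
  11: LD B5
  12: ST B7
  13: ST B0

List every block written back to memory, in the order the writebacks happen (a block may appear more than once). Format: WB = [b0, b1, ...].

WB = [2, 3]

  0 | R B2 → L2 miss [-]
  1 | W B2 → L2 hit [D]
  2 | R B2 → L2 hit [D]
  3 | R B2 → L2 hit [D]
  4 | R B7 → L3 miss [-]
  5 | R B6 → L2 miss wb→B2 [-]
  6 | W B3 → L3 miss [D]
  7 | R B4 → L0 miss [-]
  8 | W B5 → L1 miss [D]
  9 | R B5 → L1 hit [D]
  10 | W B7 → L3 miss wb→B3 [D]
  11 | R B5 → L1 hit [D]
  12 | W B7 → L3 hit [D]
  13 | W B0 → L0 miss [D]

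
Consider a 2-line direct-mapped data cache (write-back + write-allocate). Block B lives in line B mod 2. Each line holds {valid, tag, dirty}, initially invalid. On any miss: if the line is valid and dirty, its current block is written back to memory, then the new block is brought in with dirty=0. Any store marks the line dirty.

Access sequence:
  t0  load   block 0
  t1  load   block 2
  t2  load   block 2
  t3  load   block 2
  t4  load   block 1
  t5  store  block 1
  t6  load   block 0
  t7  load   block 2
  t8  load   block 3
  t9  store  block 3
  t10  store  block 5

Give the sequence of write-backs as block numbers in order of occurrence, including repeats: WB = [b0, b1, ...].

0: R B0 -> L0 miss  d=-]
1: R B2 -> L0 miss  d=-]
2: R B2 -> L0 hit  d=-]
3: R B2 -> L0 hit  d=-]
4: R B1 -> L1 miss  d=-]
5: W B1 -> L1 hit  d=D]
6: R B0 -> L0 miss  d=-]
7: R B2 -> L0 miss  d=-]
8: R B3 -> L1 miss wb->B1  d=-]
9: W B3 -> L1 hit  d=D]
10: W B5 -> L1 miss wb->B3  d=D]

WB = [1, 3]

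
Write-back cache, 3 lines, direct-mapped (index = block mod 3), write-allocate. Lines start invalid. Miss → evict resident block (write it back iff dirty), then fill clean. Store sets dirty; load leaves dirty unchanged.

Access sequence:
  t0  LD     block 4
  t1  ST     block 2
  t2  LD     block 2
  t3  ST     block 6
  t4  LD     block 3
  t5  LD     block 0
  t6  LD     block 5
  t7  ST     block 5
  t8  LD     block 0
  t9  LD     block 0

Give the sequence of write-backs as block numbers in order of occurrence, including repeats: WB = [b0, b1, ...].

WB = [6, 2]

0: R B4 -> L1 miss  d=-]
1: W B2 -> L2 miss  d=D]
2: R B2 -> L2 hit  d=D]
3: W B6 -> L0 miss  d=D]
4: R B3 -> L0 miss wb->B6  d=-]
5: R B0 -> L0 miss  d=-]
6: R B5 -> L2 miss wb->B2  d=-]
7: W B5 -> L2 hit  d=D]
8: R B0 -> L0 hit  d=-]
9: R B0 -> L0 hit  d=-]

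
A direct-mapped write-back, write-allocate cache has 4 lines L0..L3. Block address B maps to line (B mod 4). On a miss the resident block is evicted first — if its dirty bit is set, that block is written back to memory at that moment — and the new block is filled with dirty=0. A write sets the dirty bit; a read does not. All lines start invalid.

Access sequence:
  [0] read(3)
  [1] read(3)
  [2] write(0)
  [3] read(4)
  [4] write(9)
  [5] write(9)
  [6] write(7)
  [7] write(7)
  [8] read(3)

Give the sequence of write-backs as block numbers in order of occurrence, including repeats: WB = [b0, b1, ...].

WB = [0, 7]

  0 | R B3 → L3 miss [-]
  1 | R B3 → L3 hit [-]
  2 | W B0 → L0 miss [D]
  3 | R B4 → L0 miss wb→B0 [-]
  4 | W B9 → L1 miss [D]
  5 | W B9 → L1 hit [D]
  6 | W B7 → L3 miss [D]
  7 | W B7 → L3 hit [D]
  8 | R B3 → L3 miss wb→B7 [-]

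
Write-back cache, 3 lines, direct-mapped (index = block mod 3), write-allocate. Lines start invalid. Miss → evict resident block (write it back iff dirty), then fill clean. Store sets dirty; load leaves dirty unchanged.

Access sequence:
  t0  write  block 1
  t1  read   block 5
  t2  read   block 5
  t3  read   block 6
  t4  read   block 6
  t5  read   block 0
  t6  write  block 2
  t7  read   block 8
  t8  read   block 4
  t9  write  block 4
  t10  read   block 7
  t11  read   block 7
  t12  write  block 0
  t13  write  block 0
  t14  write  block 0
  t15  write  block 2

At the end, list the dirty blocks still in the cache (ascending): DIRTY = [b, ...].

DIRTY = [0, 2]

0: W B1 → L1 miss [D]
1: R B5 → L2 miss [-]
2: R B5 → L2 hit [-]
3: R B6 → L0 miss [-]
4: R B6 → L0 hit [-]
5: R B0 → L0 miss [-]
6: W B2 → L2 miss [D]
7: R B8 → L2 miss wb→B2 [-]
8: R B4 → L1 miss wb→B1 [-]
9: W B4 → L1 hit [D]
10: R B7 → L1 miss wb→B4 [-]
11: R B7 → L1 hit [-]
12: W B0 → L0 hit [D]
13: W B0 → L0 hit [D]
14: W B0 → L0 hit [D]
15: W B2 → L2 miss [D]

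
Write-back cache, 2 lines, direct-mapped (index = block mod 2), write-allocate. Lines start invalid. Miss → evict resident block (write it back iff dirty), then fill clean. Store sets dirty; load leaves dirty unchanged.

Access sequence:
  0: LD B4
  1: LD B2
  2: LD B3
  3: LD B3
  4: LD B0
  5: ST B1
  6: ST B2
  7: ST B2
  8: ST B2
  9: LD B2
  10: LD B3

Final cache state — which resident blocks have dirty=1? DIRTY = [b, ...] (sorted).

0: R B4 -> L0 miss  d=-]
1: R B2 -> L0 miss  d=-]
2: R B3 -> L1 miss  d=-]
3: R B3 -> L1 hit  d=-]
4: R B0 -> L0 miss  d=-]
5: W B1 -> L1 miss  d=D]
6: W B2 -> L0 miss  d=D]
7: W B2 -> L0 hit  d=D]
8: W B2 -> L0 hit  d=D]
9: R B2 -> L0 hit  d=D]
10: R B3 -> L1 miss wb->B1  d=-]

DIRTY = [2]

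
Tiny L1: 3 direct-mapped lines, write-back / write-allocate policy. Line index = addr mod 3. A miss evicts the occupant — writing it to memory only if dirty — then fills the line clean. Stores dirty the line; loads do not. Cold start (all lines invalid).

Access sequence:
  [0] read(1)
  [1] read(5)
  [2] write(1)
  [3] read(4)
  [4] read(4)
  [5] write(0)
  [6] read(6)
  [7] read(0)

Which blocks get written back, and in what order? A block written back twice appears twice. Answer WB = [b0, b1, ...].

WB = [1, 0]

0: R B1 → L1 miss [-]
1: R B5 → L2 miss [-]
2: W B1 → L1 hit [D]
3: R B4 → L1 miss wb→B1 [-]
4: R B4 → L1 hit [-]
5: W B0 → L0 miss [D]
6: R B6 → L0 miss wb→B0 [-]
7: R B0 → L0 miss [-]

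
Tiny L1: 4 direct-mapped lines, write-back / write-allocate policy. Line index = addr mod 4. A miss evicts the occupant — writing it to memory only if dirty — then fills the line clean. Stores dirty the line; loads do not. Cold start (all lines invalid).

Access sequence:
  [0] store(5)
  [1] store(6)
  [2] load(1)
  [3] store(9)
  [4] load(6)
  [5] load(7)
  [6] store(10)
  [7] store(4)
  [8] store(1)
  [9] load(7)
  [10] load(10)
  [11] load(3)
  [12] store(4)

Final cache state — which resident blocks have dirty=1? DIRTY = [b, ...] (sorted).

DIRTY = [1, 4, 10]

0: W B5 -> L1 miss  d=D]
1: W B6 -> L2 miss  d=D]
2: R B1 -> L1 miss wb->B5  d=-]
3: W B9 -> L1 miss  d=D]
4: R B6 -> L2 hit  d=D]
5: R B7 -> L3 miss  d=-]
6: W B10 -> L2 miss wb->B6  d=D]
7: W B4 -> L0 miss  d=D]
8: W B1 -> L1 miss wb->B9  d=D]
9: R B7 -> L3 hit  d=-]
10: R B10 -> L2 hit  d=D]
11: R B3 -> L3 miss  d=-]
12: W B4 -> L0 hit  d=D]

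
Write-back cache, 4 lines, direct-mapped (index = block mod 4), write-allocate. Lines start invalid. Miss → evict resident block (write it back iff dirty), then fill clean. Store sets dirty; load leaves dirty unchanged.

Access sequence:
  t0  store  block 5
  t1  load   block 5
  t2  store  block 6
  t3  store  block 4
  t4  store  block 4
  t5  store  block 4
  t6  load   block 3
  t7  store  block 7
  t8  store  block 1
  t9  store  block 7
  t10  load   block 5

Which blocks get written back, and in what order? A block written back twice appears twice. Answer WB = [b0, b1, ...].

0: W B5 → L1 miss [D]
1: R B5 → L1 hit [D]
2: W B6 → L2 miss [D]
3: W B4 → L0 miss [D]
4: W B4 → L0 hit [D]
5: W B4 → L0 hit [D]
6: R B3 → L3 miss [-]
7: W B7 → L3 miss [D]
8: W B1 → L1 miss wb→B5 [D]
9: W B7 → L3 hit [D]
10: R B5 → L1 miss wb→B1 [-]

WB = [5, 1]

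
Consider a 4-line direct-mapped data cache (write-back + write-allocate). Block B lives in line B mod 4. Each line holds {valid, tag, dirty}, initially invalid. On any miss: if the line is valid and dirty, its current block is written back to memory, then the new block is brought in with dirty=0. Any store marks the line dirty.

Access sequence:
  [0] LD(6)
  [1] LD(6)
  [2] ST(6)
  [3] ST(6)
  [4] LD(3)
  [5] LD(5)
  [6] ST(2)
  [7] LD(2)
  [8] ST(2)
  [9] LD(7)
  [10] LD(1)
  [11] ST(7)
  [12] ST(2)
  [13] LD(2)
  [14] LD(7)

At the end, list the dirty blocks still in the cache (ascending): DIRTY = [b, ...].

DIRTY = [2, 7]

  0 | R B6 → L2 miss [-]
  1 | R B6 → L2 hit [-]
  2 | W B6 → L2 hit [D]
  3 | W B6 → L2 hit [D]
  4 | R B3 → L3 miss [-]
  5 | R B5 → L1 miss [-]
  6 | W B2 → L2 miss wb→B6 [D]
  7 | R B2 → L2 hit [D]
  8 | W B2 → L2 hit [D]
  9 | R B7 → L3 miss [-]
  10 | R B1 → L1 miss [-]
  11 | W B7 → L3 hit [D]
  12 | W B2 → L2 hit [D]
  13 | R B2 → L2 hit [D]
  14 | R B7 → L3 hit [D]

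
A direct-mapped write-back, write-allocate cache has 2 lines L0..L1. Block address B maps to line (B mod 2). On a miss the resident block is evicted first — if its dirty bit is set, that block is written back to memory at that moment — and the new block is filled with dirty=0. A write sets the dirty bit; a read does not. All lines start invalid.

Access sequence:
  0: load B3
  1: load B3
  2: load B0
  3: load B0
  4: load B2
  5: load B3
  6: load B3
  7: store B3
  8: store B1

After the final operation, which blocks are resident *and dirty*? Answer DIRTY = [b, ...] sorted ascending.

0: R B3 → L1 miss [-]
1: R B3 → L1 hit [-]
2: R B0 → L0 miss [-]
3: R B0 → L0 hit [-]
4: R B2 → L0 miss [-]
5: R B3 → L1 hit [-]
6: R B3 → L1 hit [-]
7: W B3 → L1 hit [D]
8: W B1 → L1 miss wb→B3 [D]

DIRTY = [1]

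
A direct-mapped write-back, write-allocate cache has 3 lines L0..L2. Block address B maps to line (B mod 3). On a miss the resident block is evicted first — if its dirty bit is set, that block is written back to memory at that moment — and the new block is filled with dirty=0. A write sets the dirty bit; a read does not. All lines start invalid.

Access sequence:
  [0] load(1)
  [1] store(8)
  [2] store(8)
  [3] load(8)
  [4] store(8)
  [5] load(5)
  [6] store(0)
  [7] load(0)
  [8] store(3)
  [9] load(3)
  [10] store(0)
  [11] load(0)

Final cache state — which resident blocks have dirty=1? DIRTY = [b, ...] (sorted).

  0 | R B1 → L1 miss [-]
  1 | W B8 → L2 miss [D]
  2 | W B8 → L2 hit [D]
  3 | R B8 → L2 hit [D]
  4 | W B8 → L2 hit [D]
  5 | R B5 → L2 miss wb→B8 [-]
  6 | W B0 → L0 miss [D]
  7 | R B0 → L0 hit [D]
  8 | W B3 → L0 miss wb→B0 [D]
  9 | R B3 → L0 hit [D]
  10 | W B0 → L0 miss wb→B3 [D]
  11 | R B0 → L0 hit [D]

DIRTY = [0]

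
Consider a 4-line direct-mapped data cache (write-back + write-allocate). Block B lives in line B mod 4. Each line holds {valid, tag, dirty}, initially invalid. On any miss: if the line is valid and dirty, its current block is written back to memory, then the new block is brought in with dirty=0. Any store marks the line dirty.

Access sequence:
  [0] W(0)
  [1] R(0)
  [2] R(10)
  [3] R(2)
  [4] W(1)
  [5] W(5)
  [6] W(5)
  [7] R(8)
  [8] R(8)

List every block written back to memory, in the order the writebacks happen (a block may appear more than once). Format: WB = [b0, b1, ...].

0: W B0 → L0 miss [D]
1: R B0 → L0 hit [D]
2: R B10 → L2 miss [-]
3: R B2 → L2 miss [-]
4: W B1 → L1 miss [D]
5: W B5 → L1 miss wb→B1 [D]
6: W B5 → L1 hit [D]
7: R B8 → L0 miss wb→B0 [-]
8: R B8 → L0 hit [-]

WB = [1, 0]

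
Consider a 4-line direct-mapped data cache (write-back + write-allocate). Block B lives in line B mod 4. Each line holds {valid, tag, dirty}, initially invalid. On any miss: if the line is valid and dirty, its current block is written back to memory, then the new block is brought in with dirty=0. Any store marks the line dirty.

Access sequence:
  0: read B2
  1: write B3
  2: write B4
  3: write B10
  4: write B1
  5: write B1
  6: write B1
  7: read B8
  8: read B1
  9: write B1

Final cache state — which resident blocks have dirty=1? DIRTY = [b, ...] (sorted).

DIRTY = [1, 3, 10]

0: R B2 → L2 miss [-]
1: W B3 → L3 miss [D]
2: W B4 → L0 miss [D]
3: W B10 → L2 miss [D]
4: W B1 → L1 miss [D]
5: W B1 → L1 hit [D]
6: W B1 → L1 hit [D]
7: R B8 → L0 miss wb→B4 [-]
8: R B1 → L1 hit [D]
9: W B1 → L1 hit [D]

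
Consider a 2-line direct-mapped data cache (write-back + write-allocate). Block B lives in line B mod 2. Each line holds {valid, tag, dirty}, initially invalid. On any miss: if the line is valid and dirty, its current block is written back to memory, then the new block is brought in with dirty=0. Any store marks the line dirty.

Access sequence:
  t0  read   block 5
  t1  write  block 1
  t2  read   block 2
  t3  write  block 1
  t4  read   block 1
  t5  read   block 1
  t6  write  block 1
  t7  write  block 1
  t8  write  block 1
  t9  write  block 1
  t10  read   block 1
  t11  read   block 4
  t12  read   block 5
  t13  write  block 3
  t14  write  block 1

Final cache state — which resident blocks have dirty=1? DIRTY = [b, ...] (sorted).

DIRTY = [1]

0: R B5 -> L1 miss  d=-]
1: W B1 -> L1 miss  d=D]
2: R B2 -> L0 miss  d=-]
3: W B1 -> L1 hit  d=D]
4: R B1 -> L1 hit  d=D]
5: R B1 -> L1 hit  d=D]
6: W B1 -> L1 hit  d=D]
7: W B1 -> L1 hit  d=D]
8: W B1 -> L1 hit  d=D]
9: W B1 -> L1 hit  d=D]
10: R B1 -> L1 hit  d=D]
11: R B4 -> L0 miss  d=-]
12: R B5 -> L1 miss wb->B1  d=-]
13: W B3 -> L1 miss  d=D]
14: W B1 -> L1 miss wb->B3  d=D]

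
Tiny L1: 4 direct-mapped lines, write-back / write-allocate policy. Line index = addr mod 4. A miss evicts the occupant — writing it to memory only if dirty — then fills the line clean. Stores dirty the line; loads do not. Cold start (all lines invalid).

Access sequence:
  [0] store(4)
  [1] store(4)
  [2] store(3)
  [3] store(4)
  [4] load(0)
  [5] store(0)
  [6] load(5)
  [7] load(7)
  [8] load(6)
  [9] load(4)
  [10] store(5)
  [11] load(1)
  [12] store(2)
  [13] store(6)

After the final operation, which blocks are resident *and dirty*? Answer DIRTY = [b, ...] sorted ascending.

DIRTY = [6]

  0 | W B4 → L0 miss [D]
  1 | W B4 → L0 hit [D]
  2 | W B3 → L3 miss [D]
  3 | W B4 → L0 hit [D]
  4 | R B0 → L0 miss wb→B4 [-]
  5 | W B0 → L0 hit [D]
  6 | R B5 → L1 miss [-]
  7 | R B7 → L3 miss wb→B3 [-]
  8 | R B6 → L2 miss [-]
  9 | R B4 → L0 miss wb→B0 [-]
  10 | W B5 → L1 hit [D]
  11 | R B1 → L1 miss wb→B5 [-]
  12 | W B2 → L2 miss [D]
  13 | W B6 → L2 miss wb→B2 [D]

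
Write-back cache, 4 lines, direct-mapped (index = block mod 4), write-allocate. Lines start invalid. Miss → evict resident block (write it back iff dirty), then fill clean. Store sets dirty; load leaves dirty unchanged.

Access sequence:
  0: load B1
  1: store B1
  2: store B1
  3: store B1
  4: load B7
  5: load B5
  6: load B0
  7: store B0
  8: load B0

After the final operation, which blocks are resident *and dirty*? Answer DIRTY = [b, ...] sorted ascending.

DIRTY = [0]

  0 | R B1 → L1 miss [-]
  1 | W B1 → L1 hit [D]
  2 | W B1 → L1 hit [D]
  3 | W B1 → L1 hit [D]
  4 | R B7 → L3 miss [-]
  5 | R B5 → L1 miss wb→B1 [-]
  6 | R B0 → L0 miss [-]
  7 | W B0 → L0 hit [D]
  8 | R B0 → L0 hit [D]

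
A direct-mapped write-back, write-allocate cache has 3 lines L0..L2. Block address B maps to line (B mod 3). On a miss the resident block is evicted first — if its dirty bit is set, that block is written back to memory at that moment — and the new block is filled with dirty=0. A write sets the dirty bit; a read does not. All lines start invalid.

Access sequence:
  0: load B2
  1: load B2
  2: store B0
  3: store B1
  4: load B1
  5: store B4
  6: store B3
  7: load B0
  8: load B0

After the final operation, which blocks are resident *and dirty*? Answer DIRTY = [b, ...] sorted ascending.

DIRTY = [4]

  0 | R B2 → L2 miss [-]
  1 | R B2 → L2 hit [-]
  2 | W B0 → L0 miss [D]
  3 | W B1 → L1 miss [D]
  4 | R B1 → L1 hit [D]
  5 | W B4 → L1 miss wb→B1 [D]
  6 | W B3 → L0 miss wb→B0 [D]
  7 | R B0 → L0 miss wb→B3 [-]
  8 | R B0 → L0 hit [-]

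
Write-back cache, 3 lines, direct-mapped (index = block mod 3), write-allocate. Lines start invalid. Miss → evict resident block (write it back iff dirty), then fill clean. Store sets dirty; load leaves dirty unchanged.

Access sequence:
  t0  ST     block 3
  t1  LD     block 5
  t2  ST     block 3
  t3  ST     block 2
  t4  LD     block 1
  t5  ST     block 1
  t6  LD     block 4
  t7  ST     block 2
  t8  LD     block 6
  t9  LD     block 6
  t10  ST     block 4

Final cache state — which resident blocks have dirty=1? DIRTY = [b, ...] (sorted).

DIRTY = [2, 4]

  0 | W B3 → L0 miss [D]
  1 | R B5 → L2 miss [-]
  2 | W B3 → L0 hit [D]
  3 | W B2 → L2 miss [D]
  4 | R B1 → L1 miss [-]
  5 | W B1 → L1 hit [D]
  6 | R B4 → L1 miss wb→B1 [-]
  7 | W B2 → L2 hit [D]
  8 | R B6 → L0 miss wb→B3 [-]
  9 | R B6 → L0 hit [-]
  10 | W B4 → L1 hit [D]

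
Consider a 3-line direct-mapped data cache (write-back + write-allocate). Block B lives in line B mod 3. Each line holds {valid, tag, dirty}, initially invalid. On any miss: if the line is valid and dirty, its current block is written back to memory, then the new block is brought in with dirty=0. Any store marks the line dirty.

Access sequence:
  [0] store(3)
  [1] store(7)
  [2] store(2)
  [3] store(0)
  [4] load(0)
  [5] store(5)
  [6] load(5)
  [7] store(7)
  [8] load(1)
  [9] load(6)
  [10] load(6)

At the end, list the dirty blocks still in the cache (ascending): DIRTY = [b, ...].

0: W B3 → L0 miss [D]
1: W B7 → L1 miss [D]
2: W B2 → L2 miss [D]
3: W B0 → L0 miss wb→B3 [D]
4: R B0 → L0 hit [D]
5: W B5 → L2 miss wb→B2 [D]
6: R B5 → L2 hit [D]
7: W B7 → L1 hit [D]
8: R B1 → L1 miss wb→B7 [-]
9: R B6 → L0 miss wb→B0 [-]
10: R B6 → L0 hit [-]

DIRTY = [5]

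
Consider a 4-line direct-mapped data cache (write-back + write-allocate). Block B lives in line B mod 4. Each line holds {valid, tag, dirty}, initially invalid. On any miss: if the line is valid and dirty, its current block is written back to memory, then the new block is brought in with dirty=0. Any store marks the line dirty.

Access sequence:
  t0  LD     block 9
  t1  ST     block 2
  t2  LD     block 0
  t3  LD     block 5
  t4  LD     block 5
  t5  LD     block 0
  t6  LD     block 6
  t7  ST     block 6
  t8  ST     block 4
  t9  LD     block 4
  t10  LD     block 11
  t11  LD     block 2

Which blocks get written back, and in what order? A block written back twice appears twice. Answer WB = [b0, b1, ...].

WB = [2, 6]

  0 | R B9 → L1 miss [-]
  1 | W B2 → L2 miss [D]
  2 | R B0 → L0 miss [-]
  3 | R B5 → L1 miss [-]
  4 | R B5 → L1 hit [-]
  5 | R B0 → L0 hit [-]
  6 | R B6 → L2 miss wb→B2 [-]
  7 | W B6 → L2 hit [D]
  8 | W B4 → L0 miss [D]
  9 | R B4 → L0 hit [D]
  10 | R B11 → L3 miss [-]
  11 | R B2 → L2 miss wb→B6 [-]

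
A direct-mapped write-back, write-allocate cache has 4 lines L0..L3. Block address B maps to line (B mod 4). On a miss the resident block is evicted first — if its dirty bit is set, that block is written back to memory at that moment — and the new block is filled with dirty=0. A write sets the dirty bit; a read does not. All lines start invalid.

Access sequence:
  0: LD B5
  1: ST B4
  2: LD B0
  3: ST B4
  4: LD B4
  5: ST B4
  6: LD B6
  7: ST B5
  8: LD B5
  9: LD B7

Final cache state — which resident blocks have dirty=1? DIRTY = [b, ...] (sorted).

0: R B5 → L1 miss [-]
1: W B4 → L0 miss [D]
2: R B0 → L0 miss wb→B4 [-]
3: W B4 → L0 miss [D]
4: R B4 → L0 hit [D]
5: W B4 → L0 hit [D]
6: R B6 → L2 miss [-]
7: W B5 → L1 hit [D]
8: R B5 → L1 hit [D]
9: R B7 → L3 miss [-]

DIRTY = [4, 5]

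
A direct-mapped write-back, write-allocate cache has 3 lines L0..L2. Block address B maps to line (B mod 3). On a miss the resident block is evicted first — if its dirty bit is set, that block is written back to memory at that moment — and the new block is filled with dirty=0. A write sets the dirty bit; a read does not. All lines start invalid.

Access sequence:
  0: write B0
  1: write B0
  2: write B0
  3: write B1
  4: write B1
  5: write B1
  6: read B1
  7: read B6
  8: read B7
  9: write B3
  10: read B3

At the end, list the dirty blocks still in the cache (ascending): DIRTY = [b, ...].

0: W B0 → L0 miss [D]
1: W B0 → L0 hit [D]
2: W B0 → L0 hit [D]
3: W B1 → L1 miss [D]
4: W B1 → L1 hit [D]
5: W B1 → L1 hit [D]
6: R B1 → L1 hit [D]
7: R B6 → L0 miss wb→B0 [-]
8: R B7 → L1 miss wb→B1 [-]
9: W B3 → L0 miss [D]
10: R B3 → L0 hit [D]

DIRTY = [3]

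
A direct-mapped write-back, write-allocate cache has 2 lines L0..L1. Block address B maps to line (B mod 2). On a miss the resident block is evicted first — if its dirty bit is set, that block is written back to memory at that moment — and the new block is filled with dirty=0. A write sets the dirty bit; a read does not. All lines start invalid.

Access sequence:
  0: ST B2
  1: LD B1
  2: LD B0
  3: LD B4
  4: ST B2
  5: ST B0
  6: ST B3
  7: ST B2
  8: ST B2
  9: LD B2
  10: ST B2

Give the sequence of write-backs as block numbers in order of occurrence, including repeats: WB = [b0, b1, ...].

  0 | W B2 → L0 miss [D]
  1 | R B1 → L1 miss [-]
  2 | R B0 → L0 miss wb→B2 [-]
  3 | R B4 → L0 miss [-]
  4 | W B2 → L0 miss [D]
  5 | W B0 → L0 miss wb→B2 [D]
  6 | W B3 → L1 miss [D]
  7 | W B2 → L0 miss wb→B0 [D]
  8 | W B2 → L0 hit [D]
  9 | R B2 → L0 hit [D]
  10 | W B2 → L0 hit [D]

WB = [2, 2, 0]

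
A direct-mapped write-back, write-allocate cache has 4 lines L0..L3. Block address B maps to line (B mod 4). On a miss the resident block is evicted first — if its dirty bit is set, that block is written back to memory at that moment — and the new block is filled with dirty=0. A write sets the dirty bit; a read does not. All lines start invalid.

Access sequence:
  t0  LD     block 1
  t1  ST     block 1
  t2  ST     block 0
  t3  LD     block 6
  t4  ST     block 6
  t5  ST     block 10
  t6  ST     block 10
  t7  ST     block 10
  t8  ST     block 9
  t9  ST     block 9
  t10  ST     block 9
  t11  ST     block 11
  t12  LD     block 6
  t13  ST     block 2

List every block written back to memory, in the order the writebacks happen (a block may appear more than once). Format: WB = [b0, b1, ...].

WB = [6, 1, 10]

0: R B1 -> L1 miss  d=-]
1: W B1 -> L1 hit  d=D]
2: W B0 -> L0 miss  d=D]
3: R B6 -> L2 miss  d=-]
4: W B6 -> L2 hit  d=D]
5: W B10 -> L2 miss wb->B6  d=D]
6: W B10 -> L2 hit  d=D]
7: W B10 -> L2 hit  d=D]
8: W B9 -> L1 miss wb->B1  d=D]
9: W B9 -> L1 hit  d=D]
10: W B9 -> L1 hit  d=D]
11: W B11 -> L3 miss  d=D]
12: R B6 -> L2 miss wb->B10  d=-]
13: W B2 -> L2 miss  d=D]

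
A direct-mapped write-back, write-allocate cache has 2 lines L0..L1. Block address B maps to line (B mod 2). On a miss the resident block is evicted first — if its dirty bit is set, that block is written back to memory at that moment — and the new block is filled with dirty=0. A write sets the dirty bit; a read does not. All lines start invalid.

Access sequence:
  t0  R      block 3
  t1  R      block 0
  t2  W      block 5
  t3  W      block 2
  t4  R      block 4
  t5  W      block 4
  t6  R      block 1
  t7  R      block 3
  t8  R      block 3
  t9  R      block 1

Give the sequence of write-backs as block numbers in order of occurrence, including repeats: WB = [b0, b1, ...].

0: R B3 -> L1 miss  d=-]
1: R B0 -> L0 miss  d=-]
2: W B5 -> L1 miss  d=D]
3: W B2 -> L0 miss  d=D]
4: R B4 -> L0 miss wb->B2  d=-]
5: W B4 -> L0 hit  d=D]
6: R B1 -> L1 miss wb->B5  d=-]
7: R B3 -> L1 miss  d=-]
8: R B3 -> L1 hit  d=-]
9: R B1 -> L1 miss  d=-]

WB = [2, 5]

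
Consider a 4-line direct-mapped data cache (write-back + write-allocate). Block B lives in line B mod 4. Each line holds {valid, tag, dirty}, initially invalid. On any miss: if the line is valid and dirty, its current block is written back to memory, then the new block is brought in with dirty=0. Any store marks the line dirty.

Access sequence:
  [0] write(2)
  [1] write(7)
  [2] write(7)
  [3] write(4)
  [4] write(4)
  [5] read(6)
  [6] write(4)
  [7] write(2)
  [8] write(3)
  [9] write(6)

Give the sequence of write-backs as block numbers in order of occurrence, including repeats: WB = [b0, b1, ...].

WB = [2, 7, 2]

0: W B2 → L2 miss [D]
1: W B7 → L3 miss [D]
2: W B7 → L3 hit [D]
3: W B4 → L0 miss [D]
4: W B4 → L0 hit [D]
5: R B6 → L2 miss wb→B2 [-]
6: W B4 → L0 hit [D]
7: W B2 → L2 miss [D]
8: W B3 → L3 miss wb→B7 [D]
9: W B6 → L2 miss wb→B2 [D]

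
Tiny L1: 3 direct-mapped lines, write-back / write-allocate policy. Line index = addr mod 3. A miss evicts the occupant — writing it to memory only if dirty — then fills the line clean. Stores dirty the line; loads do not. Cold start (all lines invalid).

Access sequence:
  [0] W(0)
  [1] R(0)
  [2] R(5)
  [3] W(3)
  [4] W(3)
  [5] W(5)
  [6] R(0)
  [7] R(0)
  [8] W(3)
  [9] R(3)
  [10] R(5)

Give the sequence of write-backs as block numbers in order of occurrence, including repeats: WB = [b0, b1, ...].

  0 | W B0 → L0 miss [D]
  1 | R B0 → L0 hit [D]
  2 | R B5 → L2 miss [-]
  3 | W B3 → L0 miss wb→B0 [D]
  4 | W B3 → L0 hit [D]
  5 | W B5 → L2 hit [D]
  6 | R B0 → L0 miss wb→B3 [-]
  7 | R B0 → L0 hit [-]
  8 | W B3 → L0 miss [D]
  9 | R B3 → L0 hit [D]
  10 | R B5 → L2 hit [D]

WB = [0, 3]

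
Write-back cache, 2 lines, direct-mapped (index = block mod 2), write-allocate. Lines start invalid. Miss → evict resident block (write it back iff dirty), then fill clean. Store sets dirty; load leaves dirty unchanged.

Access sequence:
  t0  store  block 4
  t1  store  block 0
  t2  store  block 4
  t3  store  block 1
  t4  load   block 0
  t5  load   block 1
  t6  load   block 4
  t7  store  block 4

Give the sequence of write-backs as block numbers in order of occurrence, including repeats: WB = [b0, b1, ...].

  0 | W B4 → L0 miss [D]
  1 | W B0 → L0 miss wb→B4 [D]
  2 | W B4 → L0 miss wb→B0 [D]
  3 | W B1 → L1 miss [D]
  4 | R B0 → L0 miss wb→B4 [-]
  5 | R B1 → L1 hit [D]
  6 | R B4 → L0 miss [-]
  7 | W B4 → L0 hit [D]

WB = [4, 0, 4]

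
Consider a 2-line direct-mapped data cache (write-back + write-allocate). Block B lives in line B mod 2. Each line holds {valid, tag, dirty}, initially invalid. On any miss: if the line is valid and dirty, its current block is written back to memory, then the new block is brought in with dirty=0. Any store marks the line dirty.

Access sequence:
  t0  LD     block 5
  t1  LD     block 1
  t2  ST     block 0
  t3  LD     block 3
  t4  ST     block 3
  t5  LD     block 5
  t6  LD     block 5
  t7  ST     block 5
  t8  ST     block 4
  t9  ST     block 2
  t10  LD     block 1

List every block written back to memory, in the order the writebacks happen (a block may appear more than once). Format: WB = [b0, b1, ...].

  0 | R B5 → L1 miss [-]
  1 | R B1 → L1 miss [-]
  2 | W B0 → L0 miss [D]
  3 | R B3 → L1 miss [-]
  4 | W B3 → L1 hit [D]
  5 | R B5 → L1 miss wb→B3 [-]
  6 | R B5 → L1 hit [-]
  7 | W B5 → L1 hit [D]
  8 | W B4 → L0 miss wb→B0 [D]
  9 | W B2 → L0 miss wb→B4 [D]
  10 | R B1 → L1 miss wb→B5 [-]

WB = [3, 0, 4, 5]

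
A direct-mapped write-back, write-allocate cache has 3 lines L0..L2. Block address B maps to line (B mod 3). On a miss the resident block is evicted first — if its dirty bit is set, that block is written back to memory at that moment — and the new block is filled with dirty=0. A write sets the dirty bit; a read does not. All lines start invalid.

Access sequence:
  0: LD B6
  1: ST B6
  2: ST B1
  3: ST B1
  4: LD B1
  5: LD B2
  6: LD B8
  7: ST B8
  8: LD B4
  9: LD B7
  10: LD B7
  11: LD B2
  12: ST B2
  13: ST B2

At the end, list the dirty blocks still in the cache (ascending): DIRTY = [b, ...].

  0 | R B6 → L0 miss [-]
  1 | W B6 → L0 hit [D]
  2 | W B1 → L1 miss [D]
  3 | W B1 → L1 hit [D]
  4 | R B1 → L1 hit [D]
  5 | R B2 → L2 miss [-]
  6 | R B8 → L2 miss [-]
  7 | W B8 → L2 hit [D]
  8 | R B4 → L1 miss wb→B1 [-]
  9 | R B7 → L1 miss [-]
  10 | R B7 → L1 hit [-]
  11 | R B2 → L2 miss wb→B8 [-]
  12 | W B2 → L2 hit [D]
  13 | W B2 → L2 hit [D]

DIRTY = [2, 6]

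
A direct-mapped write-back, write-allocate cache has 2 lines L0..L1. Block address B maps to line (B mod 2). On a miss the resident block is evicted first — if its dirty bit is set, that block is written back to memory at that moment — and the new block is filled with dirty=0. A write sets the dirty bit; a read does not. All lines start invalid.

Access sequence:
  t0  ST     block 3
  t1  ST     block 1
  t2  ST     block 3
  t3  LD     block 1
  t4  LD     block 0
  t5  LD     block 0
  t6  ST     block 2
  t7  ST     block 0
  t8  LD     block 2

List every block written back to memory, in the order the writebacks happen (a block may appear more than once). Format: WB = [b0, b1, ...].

WB = [3, 1, 3, 2, 0]

  0 | W B3 → L1 miss [D]
  1 | W B1 → L1 miss wb→B3 [D]
  2 | W B3 → L1 miss wb→B1 [D]
  3 | R B1 → L1 miss wb→B3 [-]
  4 | R B0 → L0 miss [-]
  5 | R B0 → L0 hit [-]
  6 | W B2 → L0 miss [D]
  7 | W B0 → L0 miss wb→B2 [D]
  8 | R B2 → L0 miss wb→B0 [-]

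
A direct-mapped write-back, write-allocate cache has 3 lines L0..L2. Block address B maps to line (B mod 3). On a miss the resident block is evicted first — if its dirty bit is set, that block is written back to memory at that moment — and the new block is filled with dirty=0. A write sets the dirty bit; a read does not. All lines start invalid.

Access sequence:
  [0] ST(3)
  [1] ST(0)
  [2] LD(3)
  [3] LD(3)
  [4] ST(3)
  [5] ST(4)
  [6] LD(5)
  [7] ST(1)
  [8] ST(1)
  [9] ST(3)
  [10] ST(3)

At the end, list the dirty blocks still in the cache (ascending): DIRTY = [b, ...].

0: W B3 → L0 miss [D]
1: W B0 → L0 miss wb→B3 [D]
2: R B3 → L0 miss wb→B0 [-]
3: R B3 → L0 hit [-]
4: W B3 → L0 hit [D]
5: W B4 → L1 miss [D]
6: R B5 → L2 miss [-]
7: W B1 → L1 miss wb→B4 [D]
8: W B1 → L1 hit [D]
9: W B3 → L0 hit [D]
10: W B3 → L0 hit [D]

DIRTY = [1, 3]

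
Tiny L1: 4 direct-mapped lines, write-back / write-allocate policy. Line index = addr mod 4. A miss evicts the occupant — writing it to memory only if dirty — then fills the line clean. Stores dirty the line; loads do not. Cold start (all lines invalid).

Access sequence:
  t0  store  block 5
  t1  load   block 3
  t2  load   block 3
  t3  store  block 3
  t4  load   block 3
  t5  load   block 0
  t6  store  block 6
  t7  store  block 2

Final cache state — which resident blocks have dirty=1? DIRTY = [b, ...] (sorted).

DIRTY = [2, 3, 5]

0: W B5 → L1 miss [D]
1: R B3 → L3 miss [-]
2: R B3 → L3 hit [-]
3: W B3 → L3 hit [D]
4: R B3 → L3 hit [D]
5: R B0 → L0 miss [-]
6: W B6 → L2 miss [D]
7: W B2 → L2 miss wb→B6 [D]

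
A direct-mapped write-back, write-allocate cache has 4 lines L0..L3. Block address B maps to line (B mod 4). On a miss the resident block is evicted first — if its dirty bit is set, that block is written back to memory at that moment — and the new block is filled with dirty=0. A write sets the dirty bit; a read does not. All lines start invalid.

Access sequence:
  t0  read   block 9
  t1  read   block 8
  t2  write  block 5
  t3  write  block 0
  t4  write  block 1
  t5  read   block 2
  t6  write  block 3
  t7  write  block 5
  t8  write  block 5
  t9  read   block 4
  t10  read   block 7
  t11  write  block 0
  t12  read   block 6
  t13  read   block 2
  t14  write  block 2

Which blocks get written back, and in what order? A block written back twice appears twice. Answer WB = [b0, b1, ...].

WB = [5, 1, 0, 3]

  0 | R B9 → L1 miss [-]
  1 | R B8 → L0 miss [-]
  2 | W B5 → L1 miss [D]
  3 | W B0 → L0 miss [D]
  4 | W B1 → L1 miss wb→B5 [D]
  5 | R B2 → L2 miss [-]
  6 | W B3 → L3 miss [D]
  7 | W B5 → L1 miss wb→B1 [D]
  8 | W B5 → L1 hit [D]
  9 | R B4 → L0 miss wb→B0 [-]
  10 | R B7 → L3 miss wb→B3 [-]
  11 | W B0 → L0 miss [D]
  12 | R B6 → L2 miss [-]
  13 | R B2 → L2 miss [-]
  14 | W B2 → L2 hit [D]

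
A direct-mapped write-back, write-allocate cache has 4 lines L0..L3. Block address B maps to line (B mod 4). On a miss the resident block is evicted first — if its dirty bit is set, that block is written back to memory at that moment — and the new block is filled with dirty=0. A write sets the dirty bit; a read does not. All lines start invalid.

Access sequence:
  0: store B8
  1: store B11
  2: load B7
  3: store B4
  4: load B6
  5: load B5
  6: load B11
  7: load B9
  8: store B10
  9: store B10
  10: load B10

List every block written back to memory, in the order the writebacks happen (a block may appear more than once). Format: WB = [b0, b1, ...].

WB = [11, 8]

  0 | W B8 → L0 miss [D]
  1 | W B11 → L3 miss [D]
  2 | R B7 → L3 miss wb→B11 [-]
  3 | W B4 → L0 miss wb→B8 [D]
  4 | R B6 → L2 miss [-]
  5 | R B5 → L1 miss [-]
  6 | R B11 → L3 miss [-]
  7 | R B9 → L1 miss [-]
  8 | W B10 → L2 miss [D]
  9 | W B10 → L2 hit [D]
  10 | R B10 → L2 hit [D]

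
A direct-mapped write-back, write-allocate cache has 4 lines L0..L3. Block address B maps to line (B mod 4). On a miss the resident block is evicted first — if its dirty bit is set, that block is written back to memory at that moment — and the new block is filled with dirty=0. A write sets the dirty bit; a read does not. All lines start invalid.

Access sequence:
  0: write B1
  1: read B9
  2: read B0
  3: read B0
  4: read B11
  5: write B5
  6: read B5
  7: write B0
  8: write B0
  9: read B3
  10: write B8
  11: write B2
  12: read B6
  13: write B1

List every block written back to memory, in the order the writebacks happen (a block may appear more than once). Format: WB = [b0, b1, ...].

0: W B1 → L1 miss [D]
1: R B9 → L1 miss wb→B1 [-]
2: R B0 → L0 miss [-]
3: R B0 → L0 hit [-]
4: R B11 → L3 miss [-]
5: W B5 → L1 miss [D]
6: R B5 → L1 hit [D]
7: W B0 → L0 hit [D]
8: W B0 → L0 hit [D]
9: R B3 → L3 miss [-]
10: W B8 → L0 miss wb→B0 [D]
11: W B2 → L2 miss [D]
12: R B6 → L2 miss wb→B2 [-]
13: W B1 → L1 miss wb→B5 [D]

WB = [1, 0, 2, 5]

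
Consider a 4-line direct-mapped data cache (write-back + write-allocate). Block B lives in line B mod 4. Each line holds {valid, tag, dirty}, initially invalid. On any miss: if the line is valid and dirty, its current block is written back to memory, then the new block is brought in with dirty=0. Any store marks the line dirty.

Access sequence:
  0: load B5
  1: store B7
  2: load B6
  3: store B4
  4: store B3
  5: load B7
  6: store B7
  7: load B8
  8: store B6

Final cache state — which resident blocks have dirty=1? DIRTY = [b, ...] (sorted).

  0 | R B5 → L1 miss [-]
  1 | W B7 → L3 miss [D]
  2 | R B6 → L2 miss [-]
  3 | W B4 → L0 miss [D]
  4 | W B3 → L3 miss wb→B7 [D]
  5 | R B7 → L3 miss wb→B3 [-]
  6 | W B7 → L3 hit [D]
  7 | R B8 → L0 miss wb→B4 [-]
  8 | W B6 → L2 hit [D]

DIRTY = [6, 7]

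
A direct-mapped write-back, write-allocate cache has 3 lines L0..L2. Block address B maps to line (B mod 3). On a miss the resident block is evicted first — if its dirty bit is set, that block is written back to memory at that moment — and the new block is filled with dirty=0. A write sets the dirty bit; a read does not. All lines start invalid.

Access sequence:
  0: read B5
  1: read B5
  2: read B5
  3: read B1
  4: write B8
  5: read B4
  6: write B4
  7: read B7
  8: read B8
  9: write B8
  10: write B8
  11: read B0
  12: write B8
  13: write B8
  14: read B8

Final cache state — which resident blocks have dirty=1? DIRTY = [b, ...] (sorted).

DIRTY = [8]

0: R B5 -> L2 miss  d=-]
1: R B5 -> L2 hit  d=-]
2: R B5 -> L2 hit  d=-]
3: R B1 -> L1 miss  d=-]
4: W B8 -> L2 miss  d=D]
5: R B4 -> L1 miss  d=-]
6: W B4 -> L1 hit  d=D]
7: R B7 -> L1 miss wb->B4  d=-]
8: R B8 -> L2 hit  d=D]
9: W B8 -> L2 hit  d=D]
10: W B8 -> L2 hit  d=D]
11: R B0 -> L0 miss  d=-]
12: W B8 -> L2 hit  d=D]
13: W B8 -> L2 hit  d=D]
14: R B8 -> L2 hit  d=D]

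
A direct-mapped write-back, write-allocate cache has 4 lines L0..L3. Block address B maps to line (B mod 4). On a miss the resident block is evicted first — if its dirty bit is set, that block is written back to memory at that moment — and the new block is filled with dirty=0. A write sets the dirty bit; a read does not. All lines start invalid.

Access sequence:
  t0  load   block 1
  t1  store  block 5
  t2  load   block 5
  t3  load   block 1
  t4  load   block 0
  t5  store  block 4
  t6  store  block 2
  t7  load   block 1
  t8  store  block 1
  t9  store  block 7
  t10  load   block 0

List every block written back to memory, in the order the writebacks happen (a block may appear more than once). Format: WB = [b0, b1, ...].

0: R B1 -> L1 miss  d=-]
1: W B5 -> L1 miss  d=D]
2: R B5 -> L1 hit  d=D]
3: R B1 -> L1 miss wb->B5  d=-]
4: R B0 -> L0 miss  d=-]
5: W B4 -> L0 miss  d=D]
6: W B2 -> L2 miss  d=D]
7: R B1 -> L1 hit  d=-]
8: W B1 -> L1 hit  d=D]
9: W B7 -> L3 miss  d=D]
10: R B0 -> L0 miss wb->B4  d=-]

WB = [5, 4]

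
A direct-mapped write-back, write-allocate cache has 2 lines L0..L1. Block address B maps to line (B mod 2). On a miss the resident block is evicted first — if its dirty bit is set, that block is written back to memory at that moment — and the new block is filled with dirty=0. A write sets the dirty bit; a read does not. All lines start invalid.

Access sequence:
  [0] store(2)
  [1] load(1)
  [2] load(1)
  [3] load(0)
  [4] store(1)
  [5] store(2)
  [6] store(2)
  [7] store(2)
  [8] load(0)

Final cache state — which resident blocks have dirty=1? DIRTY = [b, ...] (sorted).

DIRTY = [1]

0: W B2 -> L0 miss  d=D]
1: R B1 -> L1 miss  d=-]
2: R B1 -> L1 hit  d=-]
3: R B0 -> L0 miss wb->B2  d=-]
4: W B1 -> L1 hit  d=D]
5: W B2 -> L0 miss  d=D]
6: W B2 -> L0 hit  d=D]
7: W B2 -> L0 hit  d=D]
8: R B0 -> L0 miss wb->B2  d=-]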